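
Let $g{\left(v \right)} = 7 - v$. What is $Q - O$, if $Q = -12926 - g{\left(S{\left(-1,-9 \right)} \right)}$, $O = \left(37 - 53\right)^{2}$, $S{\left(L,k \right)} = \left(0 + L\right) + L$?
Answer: $-13191$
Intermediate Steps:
$S{\left(L,k \right)} = 2 L$ ($S{\left(L,k \right)} = L + L = 2 L$)
$O = 256$ ($O = \left(-16\right)^{2} = 256$)
$Q = -12935$ ($Q = -12926 - \left(7 - 2 \left(-1\right)\right) = -12926 - \left(7 - -2\right) = -12926 - \left(7 + 2\right) = -12926 - 9 = -12935$)
$Q - O = -12935 - 256 = -13191$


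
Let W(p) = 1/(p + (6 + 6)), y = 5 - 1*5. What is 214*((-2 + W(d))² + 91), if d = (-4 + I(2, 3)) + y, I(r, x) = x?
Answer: 2450728/121 ≈ 20254.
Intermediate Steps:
y = 0 (y = 5 - 5 = 0)
d = -1 (d = (-4 + 3) + 0 = -1 + 0 = -1)
W(p) = 1/(12 + p) (W(p) = 1/(p + 12) = 1/(12 + p))
214*((-2 + W(d))² + 91) = 214*((-2 + 1/(12 - 1))² + 91) = 214*((-2 + 1/11)² + 91) = 214*((-21/11)² + 91) = 214*(441/121 + 91) = 214*(11452/121) = 2450728/121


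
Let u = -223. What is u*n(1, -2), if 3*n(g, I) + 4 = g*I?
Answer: 446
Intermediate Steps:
n(g, I) = -4/3 + I*g/3 (n(g, I) = -4/3 + (g*I)/3 = -4/3 + (I*g)/3 = -4/3 + I*g/3)
u*n(1, -2) = -223*(-4/3 + (⅓)*(-2)*1) = -223*(-4/3 - ⅔) = -223*(-2) = 446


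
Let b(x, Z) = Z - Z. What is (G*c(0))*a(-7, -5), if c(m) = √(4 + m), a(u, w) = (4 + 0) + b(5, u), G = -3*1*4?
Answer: -96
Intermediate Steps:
b(x, Z) = 0
G = -12 (G = -3*4 = -12)
a(u, w) = 4 (a(u, w) = (4 + 0) + 0 = 4 + 0 = 4)
(G*c(0))*a(-7, -5) = -12*√(4 + 0)*4 = -12*√4*4 = -12*2*4 = -24*4 = -96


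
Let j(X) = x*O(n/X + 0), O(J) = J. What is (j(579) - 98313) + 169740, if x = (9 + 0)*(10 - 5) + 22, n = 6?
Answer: 13785545/193 ≈ 71428.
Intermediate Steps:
x = 67 (x = 9*5 + 22 = 45 + 22 = 67)
j(X) = 402/X (j(X) = 67*(6/X + 0) = 67*(6/X) = 402/X)
(j(579) - 98313) + 169740 = (402/579 - 98313) + 169740 = (402*(1/579) - 98313) + 169740 = (134/193 - 98313) + 169740 = -18974275/193 + 169740 = 13785545/193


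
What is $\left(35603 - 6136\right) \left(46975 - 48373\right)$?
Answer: $-41194866$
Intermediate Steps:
$\left(35603 - 6136\right) \left(46975 - 48373\right) = 29467 \left(-1398\right) = -41194866$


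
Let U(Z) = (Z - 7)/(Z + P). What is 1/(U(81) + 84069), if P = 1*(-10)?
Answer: 71/5968973 ≈ 1.1895e-5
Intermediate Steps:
P = -10
U(Z) = (-7 + Z)/(-10 + Z) (U(Z) = (Z - 7)/(Z - 10) = (-7 + Z)/(-10 + Z))
1/(U(81) + 84069) = 1/((-7 + 81)/(-10 + 81) + 84069) = 1/(74/71 + 84069) = 1/(5968973/71) = 71/5968973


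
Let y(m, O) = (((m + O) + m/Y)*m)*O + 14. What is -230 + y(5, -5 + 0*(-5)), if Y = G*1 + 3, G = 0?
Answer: -773/3 ≈ -257.67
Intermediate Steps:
Y = 3 (Y = 0*1 + 3 = 0 + 3 = 3)
y(m, O) = 14 + O*m*(O + 4*m/3) (y(m, O) = (((m + O) + m/3)*m)*O + 14 = (((O + m) + m*(1/3))*m)*O + 14 = (((O + m) + m/3)*m)*O + 14 = ((O + 4*m/3)*m)*O + 14 = (m*(O + 4*m/3))*O + 14 = O*m*(O + 4*m/3) + 14 = 14 + O*m*(O + 4*m/3))
-230 + y(5, -5 + 0*(-5)) = -230 + (14 + 5*(-5 + 0*(-5))**2 + (4/3)*(-5 + 0*(-5))*5**2) = -230 + (14 + 5*(-5 + 0)**2 + (4/3)*(-5 + 0)*25) = -230 + (14 + 5*(-5)**2 + (4/3)*(-5)*25) = -230 + (14 + 5*25 - 500/3) = -230 + (14 + 125 - 500/3) = -230 - 83/3 = -773/3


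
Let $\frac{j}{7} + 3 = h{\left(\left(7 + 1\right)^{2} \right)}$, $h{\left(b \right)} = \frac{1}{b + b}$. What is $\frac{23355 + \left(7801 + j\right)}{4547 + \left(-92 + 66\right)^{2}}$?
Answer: $\frac{1328429}{222848} \approx 5.9611$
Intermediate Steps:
$h{\left(b \right)} = \frac{1}{2 b}$
$j = - \frac{2681}{128}$ ($j = -21 + 7 \frac{1}{2 \left(7 + 1\right)^{2}} = -21 + 7 \frac{1}{2 \cdot 8^{2}} = -21 + 7 \frac{1}{2 \cdot 64} = -21 + 7 \cdot \frac{1}{2} \cdot \frac{1}{64} = -21 + 7 \cdot \frac{1}{128} = -21 + \frac{7}{128} = - \frac{2681}{128} \approx -20.945$)
$\frac{23355 + \left(7801 + j\right)}{4547 + \left(-92 + 66\right)^{2}} = \frac{23355 + \left(7801 - \frac{2681}{128}\right)}{4547 + \left(-92 + 66\right)^{2}} = \frac{23355 + \frac{995847}{128}}{4547 + \left(-26\right)^{2}} = \frac{3985287}{128 \left(4547 + 676\right)} = \frac{3985287}{128 \cdot 5223} = \frac{3985287}{128} \cdot \frac{1}{5223} = \frac{1328429}{222848}$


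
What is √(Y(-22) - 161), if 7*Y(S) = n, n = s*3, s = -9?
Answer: I*√8078/7 ≈ 12.84*I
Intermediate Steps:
n = -27 (n = -9*3 = -27)
Y(S) = -27/7 (Y(S) = (⅐)*(-27) = -27/7)
√(Y(-22) - 161) = √(-27/7 - 161) = √(-1154/7) = I*√8078/7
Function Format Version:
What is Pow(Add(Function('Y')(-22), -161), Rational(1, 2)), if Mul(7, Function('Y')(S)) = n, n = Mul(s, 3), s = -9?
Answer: Mul(Rational(1, 7), I, Pow(8078, Rational(1, 2))) ≈ Mul(12.840, I)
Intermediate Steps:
n = -27 (n = Mul(-9, 3) = -27)
Function('Y')(S) = Rational(-27, 7) (Function('Y')(S) = Mul(Rational(1, 7), -27) = Rational(-27, 7))
Pow(Add(Function('Y')(-22), -161), Rational(1, 2)) = Pow(Add(Rational(-27, 7), -161), Rational(1, 2)) = Pow(Rational(-1154, 7), Rational(1, 2)) = Mul(Rational(1, 7), I, Pow(8078, Rational(1, 2)))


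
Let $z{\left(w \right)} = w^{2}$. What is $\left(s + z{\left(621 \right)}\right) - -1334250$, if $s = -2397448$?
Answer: $-677557$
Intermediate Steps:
$\left(s + z{\left(621 \right)}\right) - -1334250 = \left(-2397448 + 621^{2}\right) - -1334250 = \left(-2397448 + 385641\right) + 1334250 = -2011807 + 1334250 = -677557$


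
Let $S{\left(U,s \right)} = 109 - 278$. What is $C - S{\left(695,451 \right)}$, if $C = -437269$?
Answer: $-437100$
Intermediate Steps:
$S{\left(U,s \right)} = -169$
$C - S{\left(695,451 \right)} = -437269 - -169 = -437269 + 169 = -437100$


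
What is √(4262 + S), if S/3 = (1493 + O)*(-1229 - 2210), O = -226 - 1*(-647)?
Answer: 2*I*√4935619 ≈ 4443.3*I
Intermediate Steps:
O = 421 (O = -226 + 647 = 421)
S = -19746738 (S = 3*((1493 + 421)*(-1229 - 2210)) = 3*(1914*(-3439)) = 3*(-6582246) = -19746738)
√(4262 + S) = √(4262 - 19746738) = √(-19742476) = 2*I*√4935619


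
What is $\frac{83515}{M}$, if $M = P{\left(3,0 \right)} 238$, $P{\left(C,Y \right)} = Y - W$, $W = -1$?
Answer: $\frac{83515}{238} \approx 350.9$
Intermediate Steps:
$P{\left(C,Y \right)} = 1 + Y$ ($P{\left(C,Y \right)} = Y - -1 = Y + 1 = 1 + Y$)
$M = 238$ ($M = \left(1 + 0\right) 238 = 1 \cdot 238 = 238$)
$\frac{83515}{M} = \frac{83515}{238}$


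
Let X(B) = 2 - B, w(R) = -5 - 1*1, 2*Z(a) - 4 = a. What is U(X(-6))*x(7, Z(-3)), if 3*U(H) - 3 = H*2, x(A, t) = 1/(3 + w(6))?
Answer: -19/9 ≈ -2.1111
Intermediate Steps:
Z(a) = 2 + a/2
w(R) = -6 (w(R) = -5 - 1 = -6)
x(A, t) = -1/3 (x(A, t) = 1/(3 - 6) = 1/(-3) = -1/3)
U(H) = 1 + 2*H/3 (U(H) = 1 + (H*2)/3 = 1 + (2*H)/3 = 1 + 2*H/3)
U(X(-6))*x(7, Z(-3)) = (1 + 2*(2 - 1*(-6))/3)*(-1/3) = (1 + 2*(2 + 6)/3)*(-1/3) = (1 + (2/3)*8)*(-1/3) = (1 + 16/3)*(-1/3) = (19/3)*(-1/3) = -19/9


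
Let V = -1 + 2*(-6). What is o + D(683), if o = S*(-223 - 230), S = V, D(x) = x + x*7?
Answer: 11353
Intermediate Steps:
V = -13 (V = -1 - 12 = -13)
D(x) = 8*x (D(x) = x + 7*x = 8*x)
S = -13
o = 5889 (o = -13*(-223 - 230) = -13*(-453) = 5889)
o + D(683) = 5889 + 8*683 = 5889 + 5464 = 11353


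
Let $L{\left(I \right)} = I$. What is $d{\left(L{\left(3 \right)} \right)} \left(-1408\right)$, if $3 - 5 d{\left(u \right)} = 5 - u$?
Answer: $- \frac{1408}{5} \approx -281.6$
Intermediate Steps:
$d{\left(u \right)} = - \frac{2}{5} + \frac{u}{5}$ ($d{\left(u \right)} = \frac{3}{5} - \frac{5 - u}{5} = \frac{3}{5} + \left(-1 + \frac{u}{5}\right) = - \frac{2}{5} + \frac{u}{5}$)
$d{\left(L{\left(3 \right)} \right)} \left(-1408\right) = \left(- \frac{2}{5} + \frac{1}{5} \cdot 3\right) \left(-1408\right) = \left(- \frac{2}{5} + \frac{3}{5}\right) \left(-1408\right) = \frac{1}{5} \left(-1408\right) = - \frac{1408}{5}$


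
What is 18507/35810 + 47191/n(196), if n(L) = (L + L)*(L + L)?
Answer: 2266884679/2751353920 ≈ 0.82392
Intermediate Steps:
n(L) = 4*L² (n(L) = (2*L)*(2*L) = 4*L²)
18507/35810 + 47191/n(196) = 18507/35810 + 47191/((4*196²)) = 18507*(1/35810) + 47191/((4*38416)) = 18507/35810 + 47191/153664 = 2266884679/2751353920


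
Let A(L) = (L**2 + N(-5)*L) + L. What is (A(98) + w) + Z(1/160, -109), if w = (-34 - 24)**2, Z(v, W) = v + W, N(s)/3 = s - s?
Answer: 2073121/160 ≈ 12957.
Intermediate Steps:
N(s) = 0 (N(s) = 3*(s - s) = 3*0 = 0)
Z(v, W) = W + v
w = 3364 (w = (-58)**2 = 3364)
A(L) = L + L**2 (A(L) = (L**2 + 0*L) + L = (L**2 + 0) + L = L**2 + L = L + L**2)
(A(98) + w) + Z(1/160, -109) = (98*(1 + 98) + 3364) + (-109 + 1/160) = (98*99 + 3364) + (-109 + 1/160) = (9702 + 3364) - 17439/160 = 13066 - 17439/160 = 2073121/160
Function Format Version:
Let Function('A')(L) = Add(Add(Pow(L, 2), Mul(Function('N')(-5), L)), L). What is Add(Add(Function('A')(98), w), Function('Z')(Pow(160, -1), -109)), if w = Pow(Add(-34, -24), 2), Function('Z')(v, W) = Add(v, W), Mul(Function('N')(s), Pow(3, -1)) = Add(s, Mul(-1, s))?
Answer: Rational(2073121, 160) ≈ 12957.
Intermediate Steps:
Function('N')(s) = 0 (Function('N')(s) = Mul(3, Add(s, Mul(-1, s))) = Mul(3, 0) = 0)
Function('Z')(v, W) = Add(W, v)
w = 3364 (w = Pow(-58, 2) = 3364)
Function('A')(L) = Add(L, Pow(L, 2)) (Function('A')(L) = Add(Add(Pow(L, 2), Mul(0, L)), L) = Add(Add(Pow(L, 2), 0), L) = Add(Pow(L, 2), L) = Add(L, Pow(L, 2)))
Add(Add(Function('A')(98), w), Function('Z')(Pow(160, -1), -109)) = Add(Add(Mul(98, Add(1, 98)), 3364), Add(-109, Pow(160, -1))) = Add(Add(Mul(98, 99), 3364), Add(-109, Rational(1, 160))) = Add(Add(9702, 3364), Rational(-17439, 160)) = Add(13066, Rational(-17439, 160)) = Rational(2073121, 160)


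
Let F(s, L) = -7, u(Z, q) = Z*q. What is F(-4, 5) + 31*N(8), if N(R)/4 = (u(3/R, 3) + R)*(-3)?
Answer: -6803/2 ≈ -3401.5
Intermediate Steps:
N(R) = -108/R - 12*R (N(R) = 4*(((3/R)*3 + R)*(-3)) = 4*((9/R + R)*(-3)) = 4*((R + 9/R)*(-3)) = 4*(-27/R - 3*R) = -108/R - 12*R)
F(-4, 5) + 31*N(8) = -7 + 31*(-108/8 - 12*8) = -7 + 31*(-108*⅛ - 96) = -7 + 31*(-27/2 - 96) = -7 + 31*(-219/2) = -7 - 6789/2 = -6803/2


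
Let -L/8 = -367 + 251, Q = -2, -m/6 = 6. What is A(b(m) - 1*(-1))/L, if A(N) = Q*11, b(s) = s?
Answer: -11/464 ≈ -0.023707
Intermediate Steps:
m = -36 (m = -6*6 = -36)
L = 928 (L = -8*(-367 + 251) = -8*(-116) = 928)
A(N) = -22 (A(N) = -2*11 = -22)
A(b(m) - 1*(-1))/L = -22/928 = -22*1/928 = -11/464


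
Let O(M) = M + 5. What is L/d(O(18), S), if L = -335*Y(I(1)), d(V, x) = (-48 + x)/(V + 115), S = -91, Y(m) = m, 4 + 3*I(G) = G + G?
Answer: -30820/139 ≈ -221.73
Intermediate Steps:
I(G) = -4/3 + 2*G/3 (I(G) = -4/3 + (G + G)/3 = -4/3 + (2*G)/3 = -4/3 + 2*G/3)
O(M) = 5 + M
d(V, x) = (-48 + x)/(115 + V)
L = 670/3 (L = -335*(-4/3 + (⅔)*1) = -335*(-4/3 + ⅔) = -335*(-⅔) = 670/3 ≈ 223.33)
L/d(O(18), S) = 670/(3*(((-48 - 91)/(115 + (5 + 18))))) = 670/(3*((-139/(115 + 23)))) = 670/(3*((-139/138))) = 670/(3*(((1/138)*(-139)))) = 670/(3*(-139/138)) = (670/3)*(-138/139) = -30820/139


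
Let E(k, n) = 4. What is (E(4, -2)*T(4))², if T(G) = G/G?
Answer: 16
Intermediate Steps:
T(G) = 1
(E(4, -2)*T(4))² = (4*1)² = 4² = 16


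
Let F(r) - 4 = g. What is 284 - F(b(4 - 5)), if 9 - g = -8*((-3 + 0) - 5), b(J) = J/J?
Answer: 335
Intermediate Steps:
b(J) = 1
g = -55 (g = 9 - (-8)*((-3 + 0) - 5) = 9 - (-8)*(-3 - 5) = 9 - (-8)*(-8) = 9 - 1*64 = 9 - 64 = -55)
F(r) = -51 (F(r) = 4 - 55 = -51)
284 - F(b(4 - 5)) = 284 - 1*(-51) = 284 + 51 = 335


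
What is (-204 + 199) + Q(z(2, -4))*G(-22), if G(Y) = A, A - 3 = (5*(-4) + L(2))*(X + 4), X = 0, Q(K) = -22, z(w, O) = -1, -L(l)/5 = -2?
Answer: 809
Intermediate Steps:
L(l) = 10 (L(l) = -5*(-2) = 10)
A = -37 (A = 3 + (5*(-4) + 10)*(0 + 4) = 3 + (-20 + 10)*4 = 3 - 10*4 = 3 - 40 = -37)
G(Y) = -37
(-204 + 199) + Q(z(2, -4))*G(-22) = (-204 + 199) - 22*(-37) = -5 + 814 = 809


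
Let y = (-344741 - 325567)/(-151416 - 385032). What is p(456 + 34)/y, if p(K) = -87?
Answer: -3889248/55859 ≈ -69.626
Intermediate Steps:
y = 55859/44704 (y = -670308/(-536448) = -670308*(-1/536448) = 55859/44704 ≈ 1.2495)
p(456 + 34)/y = -87/55859/44704 = -87*44704/55859 = -3889248/55859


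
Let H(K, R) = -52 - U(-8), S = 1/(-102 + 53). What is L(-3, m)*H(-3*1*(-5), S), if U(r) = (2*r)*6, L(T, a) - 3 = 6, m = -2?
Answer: 396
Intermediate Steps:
L(T, a) = 9 (L(T, a) = 3 + 6 = 9)
S = -1/49 (S = 1/(-49) = -1/49 ≈ -0.020408)
U(r) = 12*r
H(K, R) = 44 (H(K, R) = -52 - 12*(-8) = -52 - 1*(-96) = -52 + 96 = 44)
L(-3, m)*H(-3*1*(-5), S) = 9*44 = 396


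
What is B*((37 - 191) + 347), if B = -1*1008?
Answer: -194544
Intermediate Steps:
B = -1008
B*((37 - 191) + 347) = -1008*((37 - 191) + 347) = -1008*(-154 + 347) = -1008*193 = -194544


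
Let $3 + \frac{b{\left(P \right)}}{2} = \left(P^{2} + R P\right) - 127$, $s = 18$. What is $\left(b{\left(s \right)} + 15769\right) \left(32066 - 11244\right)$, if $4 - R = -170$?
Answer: $466850062$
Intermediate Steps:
$R = 174$ ($R = 4 - -170 = 4 + 170 = 174$)
$b{\left(P \right)} = -260 + 2 P^{2} + 348 P$ ($b{\left(P \right)} = -6 + 2 \left(\left(P^{2} + 174 P\right) - 127\right) = -6 + 2 \left(-127 + P^{2} + 174 P\right) = -6 + \left(-254 + 2 P^{2} + 348 P\right) = -260 + 2 P^{2} + 348 P$)
$\left(b{\left(s \right)} + 15769\right) \left(32066 - 11244\right) = \left(\left(-260 + 2 \cdot 18^{2} + 348 \cdot 18\right) + 15769\right) \left(32066 - 11244\right) = \left(\left(-260 + 2 \cdot 324 + 6264\right) + 15769\right) 20822 = \left(\left(-260 + 648 + 6264\right) + 15769\right) 20822 = \left(6652 + 15769\right) 20822 = 22421 \cdot 20822 = 466850062$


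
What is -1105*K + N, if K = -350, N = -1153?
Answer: 385597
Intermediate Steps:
-1105*K + N = -1105*(-350) - 1153 = 386750 - 1153 = 385597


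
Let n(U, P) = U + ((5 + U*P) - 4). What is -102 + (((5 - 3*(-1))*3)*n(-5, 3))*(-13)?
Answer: 5826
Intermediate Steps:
n(U, P) = 1 + U + P*U (n(U, P) = U + ((5 + P*U) - 4) = U + (1 + P*U) = 1 + U + P*U)
-102 + (((5 - 3*(-1))*3)*n(-5, 3))*(-13) = -102 + (((5 - 3*(-1))*3)*(1 - 5 + 3*(-5)))*(-13) = -102 + (((5 + 3)*3)*(1 - 5 - 15))*(-13) = -102 + ((8*3)*(-19))*(-13) = -102 + (24*(-19))*(-13) = -102 - 456*(-13) = -102 + 5928 = 5826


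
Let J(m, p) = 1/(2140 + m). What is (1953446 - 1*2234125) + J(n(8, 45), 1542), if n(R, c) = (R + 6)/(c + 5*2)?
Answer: -33039847751/117714 ≈ -2.8068e+5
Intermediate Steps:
n(R, c) = (6 + R)/(10 + c) (n(R, c) = (6 + R)/(c + 10) = (6 + R)/(10 + c))
(1953446 - 1*2234125) + J(n(8, 45), 1542) = (1953446 - 1*2234125) + 1/(2140 + (6 + 8)/(10 + 45)) = (1953446 - 2234125) + 1/(2140 + 14/55) = -280679 + 1/(2140 + (1/55)*14) = -280679 + 1/(2140 + 14/55) = -280679 + 1/(117714/55) = -280679 + 55/117714 = -33039847751/117714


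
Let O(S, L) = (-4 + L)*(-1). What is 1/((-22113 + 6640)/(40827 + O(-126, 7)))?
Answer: -40824/15473 ≈ -2.6384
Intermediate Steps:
O(S, L) = 4 - L
1/((-22113 + 6640)/(40827 + O(-126, 7))) = 1/((-22113 + 6640)/(40827 + (4 - 1*7))) = 1/(-15473/(40827 + (4 - 7))) = 1/(-15473/(40827 - 3)) = 1/(-15473/40824) = -40824/15473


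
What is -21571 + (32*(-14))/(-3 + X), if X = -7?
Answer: -107631/5 ≈ -21526.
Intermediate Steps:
-21571 + (32*(-14))/(-3 + X) = -21571 + (32*(-14))/(-3 - 7) = -21571 - 448/(-10) = -21571 - 448*(-1/10) = -21571 + 224/5 = -107631/5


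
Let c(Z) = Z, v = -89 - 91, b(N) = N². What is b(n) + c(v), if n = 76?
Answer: 5596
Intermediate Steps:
v = -180
b(n) + c(v) = 76² - 180 = 5776 - 180 = 5596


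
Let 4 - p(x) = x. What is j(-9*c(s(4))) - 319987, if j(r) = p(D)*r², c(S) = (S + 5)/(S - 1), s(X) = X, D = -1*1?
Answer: -316342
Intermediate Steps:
D = -1
p(x) = 4 - x
c(S) = (5 + S)/(-1 + S)
j(r) = 5*r² (j(r) = (4 - 1*(-1))*r² = (4 + 1)*r² = 5*r²)
j(-9*c(s(4))) - 319987 = 5*(-9*(5 + 4)/(-1 + 4))² - 319987 = 5*(-9*9/3)² - 319987 = 5*(-3*9)² - 319987 = 5*(-9*3)² - 319987 = 5*(-27)² - 319987 = 5*729 - 319987 = 3645 - 319987 = -316342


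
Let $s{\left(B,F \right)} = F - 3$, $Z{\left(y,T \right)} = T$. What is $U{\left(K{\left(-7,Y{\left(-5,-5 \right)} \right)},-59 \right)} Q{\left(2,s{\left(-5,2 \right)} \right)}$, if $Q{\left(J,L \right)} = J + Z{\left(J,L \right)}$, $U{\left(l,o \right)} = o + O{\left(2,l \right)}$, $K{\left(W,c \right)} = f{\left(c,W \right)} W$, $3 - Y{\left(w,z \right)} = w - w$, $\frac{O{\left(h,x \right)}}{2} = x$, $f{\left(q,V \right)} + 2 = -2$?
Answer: $-3$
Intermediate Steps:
$f{\left(q,V \right)} = -4$ ($f{\left(q,V \right)} = -2 - 2 = -4$)
$O{\left(h,x \right)} = 2 x$
$Y{\left(w,z \right)} = 3$ ($Y{\left(w,z \right)} = 3 - \left(w - w\right) = 3 - 0 = 3 + 0 = 3$)
$K{\left(W,c \right)} = - 4 W$
$s{\left(B,F \right)} = -3 + F$ ($s{\left(B,F \right)} = F - 3 = -3 + F$)
$U{\left(l,o \right)} = o + 2 l$
$Q{\left(J,L \right)} = J + L$
$U{\left(K{\left(-7,Y{\left(-5,-5 \right)} \right)},-59 \right)} Q{\left(2,s{\left(-5,2 \right)} \right)} = \left(-59 + 2 \left(\left(-4\right) \left(-7\right)\right)\right) \left(2 + \left(-3 + 2\right)\right) = \left(-59 + 2 \cdot 28\right) \left(2 - 1\right) = \left(-59 + 56\right) 1 = \left(-3\right) 1 = -3$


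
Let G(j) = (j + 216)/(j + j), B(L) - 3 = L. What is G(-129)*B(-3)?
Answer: 0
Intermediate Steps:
B(L) = 3 + L
G(j) = (216 + j)/(2*j) (G(j) = (216 + j)/((2*j)) = (216 + j)*(1/(2*j)) = (216 + j)/(2*j))
G(-129)*B(-3) = ((½)*(216 - 129)/(-129))*(3 - 3) = ((½)*(-1/129)*87)*0 = -29/86*0 = 0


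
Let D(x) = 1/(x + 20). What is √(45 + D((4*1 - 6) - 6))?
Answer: √1623/6 ≈ 6.7144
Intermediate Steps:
D(x) = 1/(20 + x)
√(45 + D((4*1 - 6) - 6)) = √(45 + 1/(20 + ((4*1 - 6) - 6))) = √(45 + 1/(20 + ((4 - 6) - 6))) = √(45 + 1/(20 + (-2 - 6))) = √(45 + 1/(20 - 8)) = √(45 + 1/12) = √(541/12) = √1623/6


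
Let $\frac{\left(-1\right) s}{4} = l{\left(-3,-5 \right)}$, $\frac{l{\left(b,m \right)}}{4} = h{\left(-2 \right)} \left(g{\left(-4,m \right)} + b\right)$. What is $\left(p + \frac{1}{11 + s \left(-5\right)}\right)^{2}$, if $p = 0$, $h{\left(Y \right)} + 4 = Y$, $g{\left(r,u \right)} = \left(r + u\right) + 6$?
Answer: $\frac{1}{8357881} \approx 1.1965 \cdot 10^{-7}$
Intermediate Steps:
$g{\left(r,u \right)} = 6 + r + u$
$h{\left(Y \right)} = -4 + Y$
$l{\left(b,m \right)} = -48 - 24 b - 24 m$ ($l{\left(b,m \right)} = 4 \left(-4 - 2\right) \left(\left(6 - 4 + m\right) + b\right) = 4 \left(- 6 \left(\left(2 + m\right) + b\right)\right) = 4 \left(- 6 \left(2 + b + m\right)\right) = 4 \left(-12 - 6 b - 6 m\right) = -48 - 24 b - 24 m$)
$s = -576$ ($s = - 4 \left(-48 - -72 - -120\right) = - 4 \left(-48 + 72 + 120\right) = \left(-4\right) 144 = -576$)
$\left(p + \frac{1}{11 + s \left(-5\right)}\right)^{2} = \left(0 + \frac{1}{11 - -2880}\right)^{2} = \left(0 + \frac{1}{11 + 2880}\right)^{2} = \left(0 + \frac{1}{2891}\right)^{2} = \left(\frac{1}{2891}\right)^{2} = \frac{1}{8357881}$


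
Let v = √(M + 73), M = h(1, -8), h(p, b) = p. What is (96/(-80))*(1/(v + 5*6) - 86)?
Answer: 213018/2065 + 3*√74/2065 ≈ 103.17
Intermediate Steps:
M = 1
v = √74 (v = √(1 + 73) = √74 ≈ 8.6023)
(96/(-80))*(1/(v + 5*6) - 86) = (96/(-80))*(1/(√74 + 5*6) - 86) = (96*(-1/80))*(1/(√74 + 30) - 86) = -6*(1/(30 + √74) - 86)/5 = -6*(-86 + 1/(30 + √74))/5 = 516/5 - 6/(5*(30 + √74))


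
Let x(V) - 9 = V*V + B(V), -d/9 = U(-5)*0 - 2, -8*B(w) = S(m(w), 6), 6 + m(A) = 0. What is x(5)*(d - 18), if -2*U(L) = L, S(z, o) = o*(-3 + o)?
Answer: 0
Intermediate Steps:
m(A) = -6 (m(A) = -6 + 0 = -6)
B(w) = -9/4 (B(w) = -3*(-3 + 6)/4 = -3*3/4 = -1/8*18 = -9/4)
U(L) = -L/2
d = 18 (d = -9*(-1/2*(-5)*0 - 2) = -9*((5/2)*0 - 2) = -9*(0 - 2) = -9*(-2) = 18)
x(V) = 27/4 + V**2 (x(V) = 9 + (V*V - 9/4) = 9 + (V**2 - 9/4) = 9 + (-9/4 + V**2) = 27/4 + V**2)
x(5)*(d - 18) = (27/4 + 5**2)*(18 - 18) = (27/4 + 25)*0 = (127/4)*0 = 0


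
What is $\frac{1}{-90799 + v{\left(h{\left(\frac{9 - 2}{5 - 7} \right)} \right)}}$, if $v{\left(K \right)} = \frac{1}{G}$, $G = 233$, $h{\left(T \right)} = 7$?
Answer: $- \frac{233}{21156166} \approx -1.1013 \cdot 10^{-5}$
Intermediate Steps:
$v{\left(K \right)} = \frac{1}{233}$
$\frac{1}{-90799 + v{\left(h{\left(\frac{9 - 2}{5 - 7} \right)} \right)}} = \frac{1}{-90799 + \frac{1}{233}} = \frac{1}{- \frac{21156166}{233}} = - \frac{233}{21156166}$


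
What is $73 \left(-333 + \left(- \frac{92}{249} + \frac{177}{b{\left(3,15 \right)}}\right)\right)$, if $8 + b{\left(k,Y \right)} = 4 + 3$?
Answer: $- \frac{9276986}{249} \approx -37257.0$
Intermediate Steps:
$b{\left(k,Y \right)} = -1$ ($b{\left(k,Y \right)} = -8 + \left(4 + 3\right) = -8 + 7 = -1$)
$73 \left(-333 + \left(- \frac{92}{249} + \frac{177}{b{\left(3,15 \right)}}\right)\right) = 73 \left(-333 + \left(- \frac{92}{249} + \frac{177}{-1}\right)\right) = 73 \left(-333 + \left(\left(-92\right) \frac{1}{249} + 177 \left(-1\right)\right)\right) = 73 \left(-333 - \frac{44165}{249}\right) = 73 \left(- \frac{127082}{249}\right) = - \frac{9276986}{249}$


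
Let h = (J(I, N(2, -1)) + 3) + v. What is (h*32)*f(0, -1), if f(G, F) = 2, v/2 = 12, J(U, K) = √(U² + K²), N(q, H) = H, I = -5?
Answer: 1728 + 64*√26 ≈ 2054.3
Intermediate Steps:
J(U, K) = √(K² + U²)
v = 24 (v = 2*12 = 24)
h = 27 + √26 (h = (√((-1)² + (-5)²) + 3) + 24 = (√(1 + 25) + 3) + 24 = (√26 + 3) + 24 = (3 + √26) + 24 = 27 + √26 ≈ 32.099)
(h*32)*f(0, -1) = ((27 + √26)*32)*2 = (864 + 32*√26)*2 = 1728 + 64*√26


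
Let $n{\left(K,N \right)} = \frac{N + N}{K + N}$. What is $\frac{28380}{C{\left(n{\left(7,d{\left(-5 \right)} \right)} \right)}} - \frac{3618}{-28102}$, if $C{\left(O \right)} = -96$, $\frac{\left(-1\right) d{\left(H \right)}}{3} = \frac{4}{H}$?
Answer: $- \frac{33216143}{112408} \approx -295.5$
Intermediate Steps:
$d{\left(H \right)} = - \frac{12}{H}$ ($d{\left(H \right)} = - 3 \frac{4}{H} = - \frac{12}{H}$)
$n{\left(K,N \right)} = \frac{2 N}{K + N}$
$\frac{28380}{C{\left(n{\left(7,d{\left(-5 \right)} \right)} \right)}} - \frac{3618}{-28102} = \frac{28380}{-96} - \frac{3618}{-28102} = 28380 \left(- \frac{1}{96}\right) - - \frac{1809}{14051} = - \frac{2365}{8} + \frac{1809}{14051} = - \frac{33216143}{112408}$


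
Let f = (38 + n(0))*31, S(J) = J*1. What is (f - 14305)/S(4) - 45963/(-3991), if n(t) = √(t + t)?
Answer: -52206005/15964 ≈ -3270.2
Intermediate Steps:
S(J) = J
n(t) = √2*√t (n(t) = √(2*t) = √2*√t)
f = 1178 (f = (38 + √2*√0)*31 = (38 + √2*0)*31 = (38 + 0)*31 = 38*31 = 1178)
(f - 14305)/S(4) - 45963/(-3991) = (1178 - 14305)/4 - 45963/(-3991) = -13127*¼ - 45963*(-1/3991) = -13127/4 + 45963/3991 = -52206005/15964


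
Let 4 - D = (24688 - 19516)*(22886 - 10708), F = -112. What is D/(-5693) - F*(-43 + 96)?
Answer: 96778260/5693 ≈ 17000.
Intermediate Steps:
D = -62984612 (D = 4 - (24688 - 19516)*(22886 - 10708) = 4 - 5172*12178 = 4 - 1*62984616 = 4 - 62984616 = -62984612)
D/(-5693) - F*(-43 + 96) = -62984612/(-5693) - (-112)*(-43 + 96) = -62984612*(-1/5693) - (-112)*53 = 62984612/5693 - 1*(-5936) = 62984612/5693 + 5936 = 96778260/5693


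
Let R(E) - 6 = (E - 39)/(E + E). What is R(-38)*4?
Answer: 533/19 ≈ 28.053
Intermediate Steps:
R(E) = 6 + (-39 + E)/(2*E) (R(E) = 6 + (E - 39)/(E + E) = 6 + (-39 + E)/((2*E)) = 6 + (-39 + E)*(1/(2*E)) = 6 + (-39 + E)/(2*E))
R(-38)*4 = ((13/2)*(-3 - 38)/(-38))*4 = ((13/2)*(-1/38)*(-41))*4 = (533/76)*4 = 533/19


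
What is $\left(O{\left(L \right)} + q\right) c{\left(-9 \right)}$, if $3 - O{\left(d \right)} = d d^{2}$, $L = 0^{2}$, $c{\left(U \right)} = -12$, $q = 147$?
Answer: $-1800$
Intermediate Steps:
$L = 0$
$O{\left(d \right)} = 3 - d^{3}$ ($O{\left(d \right)} = 3 - d d^{2} = 3 - d^{3}$)
$\left(O{\left(L \right)} + q\right) c{\left(-9 \right)} = \left(\left(3 - 0^{3}\right) + 147\right) \left(-12\right) = \left(\left(3 - 0\right) + 147\right) \left(-12\right) = \left(\left(3 + 0\right) + 147\right) \left(-12\right) = \left(3 + 147\right) \left(-12\right) = 150 \left(-12\right) = -1800$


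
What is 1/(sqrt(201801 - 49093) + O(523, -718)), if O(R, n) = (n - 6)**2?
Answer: 131044/68690081567 - sqrt(38177)/137380163134 ≈ 1.9063e-6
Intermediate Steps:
O(R, n) = (-6 + n)**2
1/(sqrt(201801 - 49093) + O(523, -718)) = 1/(sqrt(201801 - 49093) + (-6 - 718)**2) = 1/(sqrt(152708) + (-724)**2) = 1/(2*sqrt(38177) + 524176) = 1/(524176 + 2*sqrt(38177))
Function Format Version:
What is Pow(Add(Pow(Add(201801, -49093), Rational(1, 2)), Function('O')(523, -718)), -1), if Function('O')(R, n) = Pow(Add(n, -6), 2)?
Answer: Add(Rational(131044, 68690081567), Mul(Rational(-1, 137380163134), Pow(38177, Rational(1, 2)))) ≈ 1.9063e-6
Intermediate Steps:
Function('O')(R, n) = Pow(Add(-6, n), 2)
Pow(Add(Pow(Add(201801, -49093), Rational(1, 2)), Function('O')(523, -718)), -1) = Pow(Add(Pow(Add(201801, -49093), Rational(1, 2)), Pow(Add(-6, -718), 2)), -1) = Pow(Add(Pow(152708, Rational(1, 2)), Pow(-724, 2)), -1) = Pow(Add(Mul(2, Pow(38177, Rational(1, 2))), 524176), -1) = Pow(Add(524176, Mul(2, Pow(38177, Rational(1, 2)))), -1)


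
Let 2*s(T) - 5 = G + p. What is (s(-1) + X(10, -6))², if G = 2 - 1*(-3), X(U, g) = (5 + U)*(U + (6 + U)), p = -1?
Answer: 622521/4 ≈ 1.5563e+5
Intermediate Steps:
X(U, g) = (5 + U)*(6 + 2*U)
G = 5 (G = 2 + 3 = 5)
s(T) = 9/2 (s(T) = 5/2 + (5 - 1)/2 = 5/2 + (½)*4 = 5/2 + 2 = 9/2)
(s(-1) + X(10, -6))² = (9/2 + (30 + 2*10² + 16*10))² = (9/2 + (30 + 2*100 + 160))² = (9/2 + (30 + 200 + 160))² = (9/2 + 390)² = (789/2)² = 622521/4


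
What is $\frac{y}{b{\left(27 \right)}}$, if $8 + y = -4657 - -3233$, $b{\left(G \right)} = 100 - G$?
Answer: $- \frac{1432}{73} \approx -19.616$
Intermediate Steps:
$y = -1432$ ($y = -8 - 1424 = -1432$)
$\frac{y}{b{\left(27 \right)}} = - \frac{1432}{100 - 27} = - \frac{1432}{73}$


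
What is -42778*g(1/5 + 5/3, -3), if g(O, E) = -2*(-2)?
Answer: -171112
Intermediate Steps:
g(O, E) = 4
-42778*g(1/5 + 5/3, -3) = -42778*4 = -171112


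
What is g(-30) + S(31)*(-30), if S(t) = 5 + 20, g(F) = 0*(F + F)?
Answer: -750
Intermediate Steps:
g(F) = 0 (g(F) = 0*(2*F) = 0)
S(t) = 25
g(-30) + S(31)*(-30) = 0 + 25*(-30) = 0 - 750 = -750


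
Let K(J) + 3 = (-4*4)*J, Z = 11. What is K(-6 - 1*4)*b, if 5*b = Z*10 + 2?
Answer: 17584/5 ≈ 3516.8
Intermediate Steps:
b = 112/5 (b = (11*10 + 2)/5 = (110 + 2)/5 = (⅕)*112 = 112/5 ≈ 22.400)
K(J) = -3 - 16*J (K(J) = -3 + (-4*4)*J = -3 - 16*J)
K(-6 - 1*4)*b = (-3 - 16*(-6 - 1*4))*(112/5) = (-3 - 16*(-6 - 4))*(112/5) = (-3 - 16*(-10))*(112/5) = (-3 + 160)*(112/5) = 157*(112/5) = 17584/5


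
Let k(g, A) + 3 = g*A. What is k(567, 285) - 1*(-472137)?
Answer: 633729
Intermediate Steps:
k(g, A) = -3 + A*g (k(g, A) = -3 + g*A = -3 + A*g)
k(567, 285) - 1*(-472137) = (-3 + 285*567) - 1*(-472137) = (-3 + 161595) + 472137 = 161592 + 472137 = 633729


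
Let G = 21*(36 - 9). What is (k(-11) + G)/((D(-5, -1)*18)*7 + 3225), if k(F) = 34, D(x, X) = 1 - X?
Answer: 601/3477 ≈ 0.17285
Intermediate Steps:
G = 567 (G = 21*27 = 567)
(k(-11) + G)/((D(-5, -1)*18)*7 + 3225) = (34 + 567)/(((1 - 1*(-1))*18)*7 + 3225) = 601/(((1 + 1)*18)*7 + 3225) = 601/((2*18)*7 + 3225) = 601/(36*7 + 3225) = 601/(252 + 3225) = 601/3477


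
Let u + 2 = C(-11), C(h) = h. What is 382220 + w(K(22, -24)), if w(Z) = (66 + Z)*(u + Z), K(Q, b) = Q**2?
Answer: 641270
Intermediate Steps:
u = -13 (u = -2 - 11 = -13)
w(Z) = (-13 + Z)*(66 + Z) (w(Z) = (66 + Z)*(-13 + Z) = (-13 + Z)*(66 + Z))
382220 + w(K(22, -24)) = 382220 + (-858 + (22**2)**2 + 53*22**2) = 382220 + (-858 + 484**2 + 53*484) = 382220 + (-858 + 234256 + 25652) = 382220 + 259050 = 641270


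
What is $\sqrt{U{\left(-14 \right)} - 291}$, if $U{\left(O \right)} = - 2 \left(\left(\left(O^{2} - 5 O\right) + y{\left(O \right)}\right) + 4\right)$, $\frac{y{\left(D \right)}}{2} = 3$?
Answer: $i \sqrt{843} \approx 29.034 i$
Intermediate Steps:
$y{\left(D \right)} = 6$ ($y{\left(D \right)} = 2 \cdot 3 = 6$)
$U{\left(O \right)} = -20 - 2 O^{2} + 10 O$ ($U{\left(O \right)} = - 2 \left(\left(\left(O^{2} - 5 O\right) + 6\right) + 4\right) = - 2 \left(\left(6 + O^{2} - 5 O\right) + 4\right) = - 2 \left(10 + O^{2} - 5 O\right) = -20 - 2 O^{2} + 10 O$)
$\sqrt{U{\left(-14 \right)} - 291} = \sqrt{\left(-20 - 2 \left(-14\right)^{2} + 10 \left(-14\right)\right) - 291} = \sqrt{\left(-20 - 392 - 140\right) - 291} = \sqrt{-552 - 291} = \sqrt{-843} = i \sqrt{843}$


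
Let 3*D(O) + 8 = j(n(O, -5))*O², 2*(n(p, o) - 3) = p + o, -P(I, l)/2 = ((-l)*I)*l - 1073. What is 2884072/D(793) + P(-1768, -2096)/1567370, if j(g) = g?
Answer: -387819910518303143/39129869314165 ≈ -9911.1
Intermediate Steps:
P(I, l) = 2146 + 2*I*l² (P(I, l) = -2*(((-l)*I)*l - 1073) = -2*((-I*l)*l - 1073) = -2*(-I*l² - 1073) = -2*(-1073 - I*l²) = 2146 + 2*I*l²)
n(p, o) = 3 + o/2 + p/2 (n(p, o) = 3 + (p + o)/2 = 3 + (o + p)/2 = 3 + (o/2 + p/2) = 3 + o/2 + p/2)
D(O) = -8/3 + O²*(½ + O/2)/3 (D(O) = -8/3 + ((3 + (½)*(-5) + O/2)*O²)/3 = -8/3 + ((3 - 5/2 + O/2)*O²)/3 = -8/3 + ((½ + O/2)*O²)/3 = -8/3 + (O²*(½ + O/2))/3 = -8/3 + O²*(½ + O/2)/3)
2884072/D(793) + P(-1768, -2096)/1567370 = 2884072/(-8/3 + (⅙)*793²*(1 + 793)) + (2146 + 2*(-1768)*(-2096)²)/1567370 = 2884072/(-8/3 + (⅙)*628849*794) + (2146 + 2*(-1768)*4393216)*(1/1567370) = 2884072/(-8/3 + 249653053/3) + (2146 - 15534411776)*(1/1567370) = 2884072/(249653045/3) - 15534409630*1/1567370 = 2884072*(3/249653045) - 1553440963/156737 = 8652216/249653045 - 1553440963/156737 = -387819910518303143/39129869314165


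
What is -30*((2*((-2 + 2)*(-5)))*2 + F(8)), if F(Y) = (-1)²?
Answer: -30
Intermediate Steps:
F(Y) = 1
-30*((2*((-2 + 2)*(-5)))*2 + F(8)) = -30*((2*((-2 + 2)*(-5)))*2 + 1) = -30*((2*(0*(-5)))*2 + 1) = -30*((2*0)*2 + 1) = -30*(0*2 + 1) = -30*(0 + 1) = -30*1 = -30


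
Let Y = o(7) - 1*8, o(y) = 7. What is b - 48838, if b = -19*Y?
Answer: -48819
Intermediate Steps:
Y = -1 (Y = 7 - 1*8 = 7 - 8 = -1)
b = 19 (b = -19*(-1) = 19)
b - 48838 = 19 - 48838 = -48819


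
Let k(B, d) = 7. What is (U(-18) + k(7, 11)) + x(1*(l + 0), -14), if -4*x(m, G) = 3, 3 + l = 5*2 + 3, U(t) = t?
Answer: -47/4 ≈ -11.750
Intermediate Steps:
l = 10 (l = -3 + (5*2 + 3) = -3 + (10 + 3) = -3 + 13 = 10)
x(m, G) = -¾ (x(m, G) = -¼*3 = -¾)
(U(-18) + k(7, 11)) + x(1*(l + 0), -14) = (-18 + 7) - ¾ = -11 - ¾ = -47/4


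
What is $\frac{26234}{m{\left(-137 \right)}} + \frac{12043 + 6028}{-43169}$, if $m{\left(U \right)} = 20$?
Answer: $\frac{566067063}{431690} \approx 1311.3$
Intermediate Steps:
$\frac{26234}{m{\left(-137 \right)}} + \frac{12043 + 6028}{-43169} = \frac{26234}{20} + \frac{12043 + 6028}{-43169} = 26234 \cdot \frac{1}{20} + 18071 \left(- \frac{1}{43169}\right) = \frac{13117}{10} - \frac{18071}{43169} = \frac{566067063}{431690}$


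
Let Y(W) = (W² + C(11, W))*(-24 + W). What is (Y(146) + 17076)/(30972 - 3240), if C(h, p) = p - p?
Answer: 654407/6933 ≈ 94.390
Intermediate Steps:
C(h, p) = 0
Y(W) = W²*(-24 + W) (Y(W) = (W² + 0)*(-24 + W) = W²*(-24 + W))
(Y(146) + 17076)/(30972 - 3240) = (146²*(-24 + 146) + 17076)/(30972 - 3240) = (21316*122 + 17076)/27732 = (2600552 + 17076)*(1/27732) = 2617628*(1/27732) = 654407/6933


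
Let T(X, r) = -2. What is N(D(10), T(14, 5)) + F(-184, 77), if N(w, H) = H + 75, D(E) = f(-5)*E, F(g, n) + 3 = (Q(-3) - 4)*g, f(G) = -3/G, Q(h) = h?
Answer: 1358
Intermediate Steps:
F(g, n) = -3 - 7*g (F(g, n) = -3 + (-3 - 4)*g = -3 - 7*g)
D(E) = 3*E/5 (D(E) = (-3/(-5))*E = (-3*(-1/5))*E = 3*E/5)
N(w, H) = 75 + H
N(D(10), T(14, 5)) + F(-184, 77) = (75 - 2) + (-3 - 7*(-184)) = 73 + (-3 + 1288) = 73 + 1285 = 1358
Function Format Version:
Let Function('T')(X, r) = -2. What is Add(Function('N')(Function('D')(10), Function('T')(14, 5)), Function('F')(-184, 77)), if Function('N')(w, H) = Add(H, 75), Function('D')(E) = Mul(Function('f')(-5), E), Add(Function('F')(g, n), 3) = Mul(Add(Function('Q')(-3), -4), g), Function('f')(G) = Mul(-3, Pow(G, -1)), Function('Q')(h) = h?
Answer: 1358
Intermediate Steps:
Function('F')(g, n) = Add(-3, Mul(-7, g)) (Function('F')(g, n) = Add(-3, Mul(Add(-3, -4), g)) = Add(-3, Mul(-7, g)))
Function('D')(E) = Mul(Rational(3, 5), E) (Function('D')(E) = Mul(Mul(-3, Pow(-5, -1)), E) = Mul(Mul(-3, Rational(-1, 5)), E) = Mul(Rational(3, 5), E))
Function('N')(w, H) = Add(75, H)
Add(Function('N')(Function('D')(10), Function('T')(14, 5)), Function('F')(-184, 77)) = Add(Add(75, -2), Add(-3, Mul(-7, -184))) = Add(73, Add(-3, 1288)) = Add(73, 1285) = 1358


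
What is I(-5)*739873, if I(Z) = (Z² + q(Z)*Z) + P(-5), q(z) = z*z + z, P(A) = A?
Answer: -59189840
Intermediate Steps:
q(z) = z + z² (q(z) = z² + z = z + z²)
I(Z) = -5 + Z² + Z²*(1 + Z) (I(Z) = (Z² + (Z*(1 + Z))*Z) - 5 = (Z² + Z²*(1 + Z)) - 5 = -5 + Z² + Z²*(1 + Z))
I(-5)*739873 = (-5 + (-5)³ + 2*(-5)²)*739873 = (-5 - 125 + 2*25)*739873 = (-5 - 125 + 50)*739873 = -80*739873 = -59189840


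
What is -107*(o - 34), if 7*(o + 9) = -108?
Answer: 43763/7 ≈ 6251.9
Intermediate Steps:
o = -171/7 (o = -9 + (⅐)*(-108) = -9 - 108/7 = -171/7 ≈ -24.429)
-107*(o - 34) = -107*(-171/7 - 34) = -107*(-409/7) = 43763/7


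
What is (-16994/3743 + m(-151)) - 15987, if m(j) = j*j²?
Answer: -12946821928/3743 ≈ -3.4589e+6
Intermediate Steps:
m(j) = j³
(-16994/3743 + m(-151)) - 15987 = (-16994/3743 + (-151)³) - 15987 = (-16994*1/3743 - 3442951) - 15987 = (-16994/3743 - 3442951) - 15987 = -12886982587/3743 - 15987 = -12946821928/3743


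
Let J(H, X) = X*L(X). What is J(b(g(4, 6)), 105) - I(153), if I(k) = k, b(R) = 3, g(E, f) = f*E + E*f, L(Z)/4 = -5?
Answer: -2253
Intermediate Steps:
L(Z) = -20 (L(Z) = 4*(-5) = -20)
g(E, f) = 2*E*f (g(E, f) = E*f + E*f = 2*E*f)
J(H, X) = -20*X (J(H, X) = X*(-20) = -20*X)
J(b(g(4, 6)), 105) - I(153) = -20*105 - 1*153 = -2100 - 153 = -2253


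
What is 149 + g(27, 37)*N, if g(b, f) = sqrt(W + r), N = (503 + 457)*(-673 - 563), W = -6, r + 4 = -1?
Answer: 149 - 1186560*I*sqrt(11) ≈ 149.0 - 3.9354e+6*I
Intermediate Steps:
r = -5 (r = -4 - 1 = -5)
N = -1186560 (N = 960*(-1236) = -1186560)
g(b, f) = I*sqrt(11) (g(b, f) = sqrt(-6 - 5) = sqrt(-11) = I*sqrt(11))
149 + g(27, 37)*N = 149 + (I*sqrt(11))*(-1186560) = 149 - 1186560*I*sqrt(11)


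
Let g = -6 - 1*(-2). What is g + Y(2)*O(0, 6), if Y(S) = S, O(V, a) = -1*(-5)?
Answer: 6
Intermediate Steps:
O(V, a) = 5
g = -4 (g = -6 + 2 = -4)
g + Y(2)*O(0, 6) = -4 + 2*5 = -4 + 10 = 6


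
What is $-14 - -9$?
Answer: $-5$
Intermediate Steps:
$-14 - -9 = -14 + 9 = -5$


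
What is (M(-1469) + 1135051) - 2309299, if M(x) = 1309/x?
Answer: -1724971621/1469 ≈ -1.1742e+6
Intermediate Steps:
(M(-1469) + 1135051) - 2309299 = (1309/(-1469) + 1135051) - 2309299 = (1309*(-1/1469) + 1135051) - 2309299 = (-1309/1469 + 1135051) - 2309299 = 1667388610/1469 - 2309299 = -1724971621/1469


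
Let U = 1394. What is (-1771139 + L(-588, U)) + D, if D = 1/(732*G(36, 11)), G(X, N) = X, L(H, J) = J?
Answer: -46636320239/26352 ≈ -1.7697e+6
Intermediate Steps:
D = 1/26352 (D = 1/(732*36) = 1/26352 ≈ 3.7948e-5)
(-1771139 + L(-588, U)) + D = (-1771139 + 1394) + 1/26352 = -1769745 + 1/26352 = -46636320239/26352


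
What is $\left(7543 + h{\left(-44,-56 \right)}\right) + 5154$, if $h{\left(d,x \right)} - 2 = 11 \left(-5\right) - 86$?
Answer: $12558$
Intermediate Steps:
$h{\left(d,x \right)} = -139$ ($h{\left(d,x \right)} = 2 + \left(11 \left(-5\right) - 86\right) = 2 - 141 = -139$)
$\left(7543 + h{\left(-44,-56 \right)}\right) + 5154 = \left(7543 - 139\right) + 5154 = 7404 + 5154 = 12558$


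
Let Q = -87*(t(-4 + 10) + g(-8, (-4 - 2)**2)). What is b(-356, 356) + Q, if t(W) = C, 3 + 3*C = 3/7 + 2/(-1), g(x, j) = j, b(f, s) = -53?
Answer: -21367/7 ≈ -3052.4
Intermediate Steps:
C = -32/21 (C = -1 + (3/7 + 2/(-1))/3 = -1 + (3*(1/7) + 2*(-1))/3 = -1 + (3/7 - 2)/3 = -1 + (1/3)*(-11/7) = -1 - 11/21 = -32/21 ≈ -1.5238)
t(W) = -32/21
Q = -20996/7 (Q = -87*(-32/21 + (-4 - 2)**2) = -87*(-32/21 + (-6)**2) = -87*(-32/21 + 36) = -87*724/21 = -20996/7 ≈ -2999.4)
b(-356, 356) + Q = -53 - 20996/7 = -21367/7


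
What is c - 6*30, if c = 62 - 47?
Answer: -165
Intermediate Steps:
c = 15
c - 6*30 = 15 - 6*30 = 15 - 180 = -165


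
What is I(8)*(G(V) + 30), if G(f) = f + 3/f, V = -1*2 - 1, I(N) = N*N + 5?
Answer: 1794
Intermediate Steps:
I(N) = 5 + N² (I(N) = N² + 5 = 5 + N²)
V = -3 (V = -2 - 1 = -3)
I(8)*(G(V) + 30) = (5 + 8²)*((-3 + 3/(-3)) + 30) = (5 + 64)*((-3 + 3*(-⅓)) + 30) = 69*((-3 - 1) + 30) = 69*(-4 + 30) = 69*26 = 1794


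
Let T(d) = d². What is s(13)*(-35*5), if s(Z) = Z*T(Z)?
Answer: -384475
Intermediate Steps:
s(Z) = Z³ (s(Z) = Z*Z² = Z³)
s(13)*(-35*5) = 13³*(-35*5) = 2197*(-175) = -384475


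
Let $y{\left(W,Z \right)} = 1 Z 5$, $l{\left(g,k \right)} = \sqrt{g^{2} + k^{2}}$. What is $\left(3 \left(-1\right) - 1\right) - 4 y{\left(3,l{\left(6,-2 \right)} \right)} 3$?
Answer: $-4 - 120 \sqrt{10} \approx -383.47$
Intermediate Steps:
$y{\left(W,Z \right)} = 5 Z$ ($y{\left(W,Z \right)} = Z 5 = 5 Z$)
$\left(3 \left(-1\right) - 1\right) - 4 y{\left(3,l{\left(6,-2 \right)} \right)} 3 = \left(3 \left(-1\right) - 1\right) - 4 \cdot 5 \sqrt{6^{2} + \left(-2\right)^{2}} \cdot 3 = \left(-3 - 1\right) - 4 \cdot 5 \sqrt{36 + 4} \cdot 3 = -4 - 4 \cdot 5 \sqrt{40} \cdot 3 = -4 - 4 \cdot 5 \cdot 2 \sqrt{10} \cdot 3 = -4 - 4 \cdot 10 \sqrt{10} \cdot 3 = -4 - 4 \cdot 30 \sqrt{10} = -4 - 120 \sqrt{10}$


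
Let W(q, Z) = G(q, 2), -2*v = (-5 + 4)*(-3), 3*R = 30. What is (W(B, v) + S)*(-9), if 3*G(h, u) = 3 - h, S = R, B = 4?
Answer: -87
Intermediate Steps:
R = 10 (R = (1/3)*30 = 10)
v = -3/2 (v = -(-5 + 4)*(-3)/2 = -(-1)*(-3)/2 = -1/2*3 = -3/2 ≈ -1.5000)
S = 10
G(h, u) = 1 - h/3 (G(h, u) = (3 - h)/3 = 1 - h/3)
W(q, Z) = 1 - q/3
(W(B, v) + S)*(-9) = ((1 - 1/3*4) + 10)*(-9) = ((1 - 4/3) + 10)*(-9) = (-1/3 + 10)*(-9) = (29/3)*(-9) = -87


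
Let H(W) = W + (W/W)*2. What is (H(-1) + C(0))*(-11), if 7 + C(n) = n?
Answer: 66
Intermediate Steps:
C(n) = -7 + n
H(W) = 2 + W (H(W) = W + 1*2 = W + 2 = 2 + W)
(H(-1) + C(0))*(-11) = ((2 - 1) + (-7 + 0))*(-11) = (1 - 7)*(-11) = -6*(-11) = 66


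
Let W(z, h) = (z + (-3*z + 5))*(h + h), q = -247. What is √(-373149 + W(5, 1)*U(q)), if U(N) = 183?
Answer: 11*I*√3099 ≈ 612.36*I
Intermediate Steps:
W(z, h) = 2*h*(5 - 2*z) (W(z, h) = (z + (5 - 3*z))*(2*h) = (5 - 2*z)*(2*h) = 2*h*(5 - 2*z))
√(-373149 + W(5, 1)*U(q)) = √(-373149 + (2*1*(5 - 2*5))*183) = √(-373149 + (2*1*(5 - 10))*183) = √(-373149 + (2*1*(-5))*183) = √(-373149 - 10*183) = √(-373149 - 1830) = √(-374979) = 11*I*√3099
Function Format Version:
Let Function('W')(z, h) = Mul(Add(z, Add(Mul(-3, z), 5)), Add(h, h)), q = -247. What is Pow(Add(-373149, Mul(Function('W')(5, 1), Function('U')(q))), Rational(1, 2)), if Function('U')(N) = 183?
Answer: Mul(11, I, Pow(3099, Rational(1, 2))) ≈ Mul(612.36, I)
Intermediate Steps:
Function('W')(z, h) = Mul(2, h, Add(5, Mul(-2, z))) (Function('W')(z, h) = Mul(Add(z, Add(5, Mul(-3, z))), Mul(2, h)) = Mul(Add(5, Mul(-2, z)), Mul(2, h)) = Mul(2, h, Add(5, Mul(-2, z))))
Pow(Add(-373149, Mul(Function('W')(5, 1), Function('U')(q))), Rational(1, 2)) = Pow(Add(-373149, Mul(Mul(2, 1, Add(5, Mul(-2, 5))), 183)), Rational(1, 2)) = Pow(Add(-373149, Mul(Mul(2, 1, Add(5, -10)), 183)), Rational(1, 2)) = Pow(Add(-373149, Mul(Mul(2, 1, -5), 183)), Rational(1, 2)) = Pow(Add(-373149, Mul(-10, 183)), Rational(1, 2)) = Pow(Add(-373149, -1830), Rational(1, 2)) = Pow(-374979, Rational(1, 2)) = Mul(11, I, Pow(3099, Rational(1, 2)))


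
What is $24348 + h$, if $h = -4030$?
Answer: $20318$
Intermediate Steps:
$24348 + h = 24348 - 4030 = 20318$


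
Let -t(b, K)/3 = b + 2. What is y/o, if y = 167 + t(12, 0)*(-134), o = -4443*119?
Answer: -5795/528717 ≈ -0.010960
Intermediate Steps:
t(b, K) = -6 - 3*b (t(b, K) = -3*(b + 2) = -3*(2 + b) = -6 - 3*b)
o = -528717
y = 5795 (y = 167 + (-6 - 3*12)*(-134) = 167 + (-6 - 36)*(-134) = 167 - 42*(-134) = 167 + 5628 = 5795)
y/o = 5795/(-528717) = 5795*(-1/528717) = -5795/528717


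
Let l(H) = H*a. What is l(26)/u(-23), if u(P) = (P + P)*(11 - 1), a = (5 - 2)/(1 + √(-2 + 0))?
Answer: -13/230 + 13*I*√2/230 ≈ -0.056522 + 0.079934*I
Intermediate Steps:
a = 3/(1 + I*√2) (a = 3/(1 + √(-2)) = 3/(1 + I*√2) ≈ 1.0 - 1.4142*I)
u(P) = 20*P (u(P) = (2*P)*10 = 20*P)
l(H) = H*(1 - I*√2)
l(26)/u(-23) = (26*(1 - I*√2))/((20*(-23))) = (26 - 26*I*√2)/(-460) = (26 - 26*I*√2)*(-1/460) = -13/230 + 13*I*√2/230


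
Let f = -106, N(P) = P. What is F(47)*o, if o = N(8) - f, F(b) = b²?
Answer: 251826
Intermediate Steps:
o = 114 (o = 8 - 1*(-106) = 8 + 106 = 114)
F(47)*o = 47²*114 = 2209*114 = 251826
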